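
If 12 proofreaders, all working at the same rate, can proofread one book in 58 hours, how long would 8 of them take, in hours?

87 hours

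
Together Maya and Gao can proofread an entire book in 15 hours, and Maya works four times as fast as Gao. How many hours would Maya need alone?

Let Gao's rate be r; then Maya's rate is 4r, so together (4 + 1)r = 5r = 1/15.
Thus r = 1/75 per hour.
Gao alone: 75 hours; Maya alone: 75/4 hours.

75/4 hours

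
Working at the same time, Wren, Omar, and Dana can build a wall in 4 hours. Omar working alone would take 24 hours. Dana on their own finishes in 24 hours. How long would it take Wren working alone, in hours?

Combined rate is 1/4 per hour.
Known contribution: 1/24 + 1/24 = (1 + 1)/24 = 2/24 = 1/12 per hour.
So Wren's rate is 1/4 − 1/12 = 1/6, meaning 6 hours alone.

6 hours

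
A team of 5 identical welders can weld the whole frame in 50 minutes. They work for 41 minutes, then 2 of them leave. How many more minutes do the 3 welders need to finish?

One welder does 1/250 of the job per minute.
After 41 minutes with 5 welders, 41/50 is done (9/50 left).
With 3 welders the rate is 3/250, so the rest takes 9/50 ÷ 3/250 = 15 minutes.

15 minutes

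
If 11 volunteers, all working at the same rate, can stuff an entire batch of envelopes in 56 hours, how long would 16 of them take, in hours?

Total work is 11·56 = 616 volunteer-hours.
With 16 volunteers: 616/16 = 77/2 hours.

77/2 hours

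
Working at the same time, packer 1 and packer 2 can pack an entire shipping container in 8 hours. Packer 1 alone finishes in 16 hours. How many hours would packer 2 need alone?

Combined rate is 1/8 per hour.
Known contribution: 1/16 per hour.
So packer 2's rate is 1/8 − 1/16 = 1/16, meaning 16 hours alone.

16 hours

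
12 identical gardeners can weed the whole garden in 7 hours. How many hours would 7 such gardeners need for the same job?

12 hours

Total work is 12·7 = 84 gardener-hours.
With 7 gardeners: 84/7 = 12 hours.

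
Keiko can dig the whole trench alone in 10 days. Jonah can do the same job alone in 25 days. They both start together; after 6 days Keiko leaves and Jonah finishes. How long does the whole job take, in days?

10 days

In the first 6 days the combined rate is 7/50, so 21/25 of the job is done, leaving 4/25.
After Keiko leaves the rate is 1/25 per day; the remaining 4/25 takes 4 days.
Total = 6 + 4 = 10 days.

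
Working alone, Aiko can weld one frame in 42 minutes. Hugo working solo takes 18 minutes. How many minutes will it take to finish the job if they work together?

63/5 minutes

Combined rate: 1/42 + 1/18 = (3 + 7)/126 = 10/126 = 5/63 per minute.
Time = 1 ÷ (5/63) = 63/5 minutes.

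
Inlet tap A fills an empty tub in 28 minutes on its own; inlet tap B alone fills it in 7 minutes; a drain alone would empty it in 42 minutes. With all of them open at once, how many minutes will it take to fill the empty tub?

84/13 minutes

Net rate = 1/28 + 1/7 − 1/42 = (3 + 12 − 2)/84 = 13/84 per minute.
Filling time = 1 ÷ (13/84) = 84/13 minutes.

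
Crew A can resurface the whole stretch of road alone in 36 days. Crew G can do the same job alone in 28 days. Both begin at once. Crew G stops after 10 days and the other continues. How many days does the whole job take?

In the first 10 days the combined rate is 4/63, so 40/63 of the job is done, leaving 23/63.
After Crew G leaves the rate is 1/36 per day; the remaining 23/63 takes 92/7 days.
Total = 10 + 92/7 = 162/7 days.

162/7 days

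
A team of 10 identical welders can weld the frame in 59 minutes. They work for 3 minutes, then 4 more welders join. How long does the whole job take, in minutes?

One welder does 1/590 of the job per minute.
After 3 minutes with 10 welders, 3/59 is done (56/59 left).
With 14 welders the rate is 14/590 = 7/295, so the rest takes 56/59 ÷ 7/295 = 40 minutes.
Total = 3 + 40 = 43 minutes.

43 minutes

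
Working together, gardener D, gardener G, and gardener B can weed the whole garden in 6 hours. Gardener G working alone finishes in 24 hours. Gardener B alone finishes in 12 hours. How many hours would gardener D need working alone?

24 hours

Combined rate is 1/6 per hour.
Known contribution: 1/24 + 1/12 = (1 + 2)/24 = 3/24 = 1/8 per hour.
So gardener D's rate is 1/6 − 1/8 = 1/24, meaning 24 hours alone.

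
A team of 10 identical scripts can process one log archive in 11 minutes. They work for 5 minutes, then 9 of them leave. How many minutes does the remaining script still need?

One script does 1/110 of the job per minute.
After 5 minutes with 10 scripts, 5/11 is done (6/11 left).
With 1 script the rate is 1/110, so the rest takes 6/11 ÷ 1/110 = 60 minutes.

60 minutes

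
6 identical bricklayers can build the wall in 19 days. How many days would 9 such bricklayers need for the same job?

38/3 days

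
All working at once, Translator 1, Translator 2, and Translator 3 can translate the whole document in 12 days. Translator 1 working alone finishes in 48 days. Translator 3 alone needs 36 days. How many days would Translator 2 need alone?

Combined rate is 1/12 per day.
Known contribution: 1/48 + 1/36 = (3 + 4)/144 = 7/144 per day.
So Translator 2's rate is 1/12 − 7/144 = 5/144, meaning 144/5 days alone.

144/5 days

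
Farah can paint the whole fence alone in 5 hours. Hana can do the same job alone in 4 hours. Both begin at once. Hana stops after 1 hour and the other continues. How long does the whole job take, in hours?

In the first 1 hour the combined rate is 9/20, so 9/20 of the job is done, leaving 11/20.
After Hana leaves the rate is 1/5 per hour; the remaining 11/20 takes 11/4 hours.
Total = 1 + 11/4 = 15/4 hours.

15/4 hours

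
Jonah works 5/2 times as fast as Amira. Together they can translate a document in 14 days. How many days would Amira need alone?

49 days

Let Amira's rate be r; then Jonah's rate is (5/2)r, so together (5/2 + 1)r = (7/2)r = 1/14.
Thus r = 1/49 per day.
Amira alone: 49 days; Jonah alone: 98/5 days.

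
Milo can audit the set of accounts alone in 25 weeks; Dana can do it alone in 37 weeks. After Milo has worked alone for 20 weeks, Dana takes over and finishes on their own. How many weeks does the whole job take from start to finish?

137/5 weeks

In 20 weeks Milo does 20/25 = 4/5 of the job, leaving 1/5.
Dana works at 1/37 per week, so finishing takes 1/5 ÷ 1/37 = 37/5 weeks.
Total time = 20 + 37/5 = 137/5 weeks.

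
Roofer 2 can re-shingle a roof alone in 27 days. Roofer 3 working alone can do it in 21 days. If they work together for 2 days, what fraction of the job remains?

157/189

Combined rate: 1/27 + 1/21 = (7 + 9)/189 = 16/189 per day.
In 2 days they complete 2·16/189 = 32/189 of the job.
So 157/189 remains.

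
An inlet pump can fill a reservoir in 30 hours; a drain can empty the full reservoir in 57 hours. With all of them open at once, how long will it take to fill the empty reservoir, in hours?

190/3 hours

Net rate = 1/30 − 1/57 = (19 − 10)/570 = 9/570 = 3/190 per hour.
Filling time = 1 ÷ (3/190) = 190/3 hours.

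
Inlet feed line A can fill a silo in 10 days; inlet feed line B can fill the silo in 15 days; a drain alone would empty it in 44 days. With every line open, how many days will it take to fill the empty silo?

132/19 days

Net rate = 1/10 + 1/15 − 1/44 = (66 + 44 − 15)/660 = 95/660 = 19/132 per day.
Filling time = 1 ÷ (19/132) = 132/19 days.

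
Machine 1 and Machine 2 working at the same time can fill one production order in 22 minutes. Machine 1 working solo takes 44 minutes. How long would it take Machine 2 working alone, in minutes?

Combined rate is 1/22 per minute.
Known contribution: 1/44 per minute.
So Machine 2's rate is 1/22 − 1/44 = 1/44, meaning 44 minutes alone.

44 minutes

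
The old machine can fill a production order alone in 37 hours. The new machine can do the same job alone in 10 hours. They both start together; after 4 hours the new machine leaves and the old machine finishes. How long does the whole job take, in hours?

In the first 4 hours the combined rate is 47/370, so 94/185 of the job is done, leaving 91/185.
After the new machine leaves the rate is 1/37 per hour; the remaining 91/185 takes 91/5 hours.
Total = 4 + 91/5 = 111/5 hours.

111/5 hours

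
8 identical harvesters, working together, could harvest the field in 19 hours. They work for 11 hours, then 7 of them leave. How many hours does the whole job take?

75 hours

One harvester does 1/152 of the job per hour.
After 11 hours with 8 harvesters, 11/19 is done (8/19 left).
With 1 harvester the rate is 1/152, so the rest takes 8/19 ÷ 1/152 = 64 hours.
Total = 11 + 64 = 75 hours.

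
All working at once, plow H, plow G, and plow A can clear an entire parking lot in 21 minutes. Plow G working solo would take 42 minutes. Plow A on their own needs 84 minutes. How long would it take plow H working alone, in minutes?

Combined rate is 1/21 per minute.
Known contribution: 1/42 + 1/84 = (2 + 1)/84 = 3/84 = 1/28 per minute.
So plow H's rate is 1/21 − 1/28 = 1/84, meaning 84 minutes alone.

84 minutes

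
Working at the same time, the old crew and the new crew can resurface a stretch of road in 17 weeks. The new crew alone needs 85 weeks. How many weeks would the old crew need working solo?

85/4 weeks

Combined rate is 1/17 per week.
Known contribution: 1/85 per week.
So the old crew's rate is 1/17 − 1/85 = 4/85, meaning 85/4 weeks alone.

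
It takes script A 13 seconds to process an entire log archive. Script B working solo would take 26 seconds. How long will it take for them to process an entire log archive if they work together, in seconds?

Combined rate: 1/13 + 1/26 = (2 + 1)/26 = 3/26 per second.
Time = 1 ÷ (3/26) = 26/3 seconds.

26/3 seconds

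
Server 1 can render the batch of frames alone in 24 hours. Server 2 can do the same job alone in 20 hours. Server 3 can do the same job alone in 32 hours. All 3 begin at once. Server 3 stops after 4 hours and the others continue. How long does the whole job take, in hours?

105/11 hours

In the first 4 hours the combined rate is 59/480, so 59/120 of the job is done, leaving 61/120.
After server 3 leaves the rate is 11/120 per hour; the remaining 61/120 takes 61/11 hours.
Total = 4 + 61/11 = 105/11 hours.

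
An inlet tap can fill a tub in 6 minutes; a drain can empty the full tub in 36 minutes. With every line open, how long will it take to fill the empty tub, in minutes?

36/5 minutes

Net rate = 1/6 − 1/36 = (6 − 1)/36 = 5/36 per minute.
Filling time = 1 ÷ (5/36) = 36/5 minutes.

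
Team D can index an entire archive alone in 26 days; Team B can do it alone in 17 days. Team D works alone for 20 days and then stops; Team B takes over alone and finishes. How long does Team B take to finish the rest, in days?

51/13 days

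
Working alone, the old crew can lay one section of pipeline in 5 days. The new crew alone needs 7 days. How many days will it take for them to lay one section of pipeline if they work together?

Combined rate: 1/5 + 1/7 = (7 + 5)/35 = 12/35 per day.
Time = 1 ÷ (12/35) = 35/12 days.

35/12 days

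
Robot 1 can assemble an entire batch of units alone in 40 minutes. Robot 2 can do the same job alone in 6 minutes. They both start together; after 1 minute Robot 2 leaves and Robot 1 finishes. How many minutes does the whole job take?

In the first 1 minute the combined rate is 23/120, so 23/120 of the job is done, leaving 97/120.
After Robot 2 leaves the rate is 1/40 per minute; the remaining 97/120 takes 97/3 minutes.
Total = 1 + 97/3 = 100/3 minutes.

100/3 minutes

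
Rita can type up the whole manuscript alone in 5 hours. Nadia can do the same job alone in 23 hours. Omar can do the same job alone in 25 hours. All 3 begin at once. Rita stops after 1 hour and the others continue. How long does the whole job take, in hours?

115/12 hours

In the first 1 hour the combined rate is 163/575, so 163/575 of the job is done, leaving 412/575.
After Rita leaves the rate is 48/575 per hour; the remaining 412/575 takes 103/12 hours.
Total = 1 + 103/12 = 115/12 hours.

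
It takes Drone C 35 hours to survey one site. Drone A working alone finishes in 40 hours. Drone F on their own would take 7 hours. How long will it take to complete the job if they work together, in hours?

Combined rate: 1/35 + 1/40 + 1/7 = (8 + 7 + 40)/280 = 55/280 = 11/56 per hour.
Time = 1 ÷ (11/56) = 56/11 hours.

56/11 hours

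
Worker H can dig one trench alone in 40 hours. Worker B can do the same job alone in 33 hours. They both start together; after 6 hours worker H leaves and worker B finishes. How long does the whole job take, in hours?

561/20 hours

In the first 6 hours the combined rate is 73/1320, so 73/220 of the job is done, leaving 147/220.
After worker H leaves the rate is 1/33 per hour; the remaining 147/220 takes 441/20 hours.
Total = 6 + 441/20 = 561/20 hours.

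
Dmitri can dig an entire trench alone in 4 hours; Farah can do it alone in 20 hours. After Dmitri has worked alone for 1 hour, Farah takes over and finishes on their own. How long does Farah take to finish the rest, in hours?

In 1 hour Dmitri does 1/4 of the job, leaving 3/4.
Farah works at 1/20 per hour, so finishing takes 3/4 ÷ 1/20 = 15 hours.

15 hours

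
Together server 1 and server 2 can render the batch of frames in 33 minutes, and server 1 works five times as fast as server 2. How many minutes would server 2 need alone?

198 minutes

Let server 2's rate be r; then server 1's rate is 5r, so together (5 + 1)r = 6r = 1/33.
Thus r = 1/198 per minute.
Server 2 alone: 198 minutes; server 1 alone: 198/5 minutes.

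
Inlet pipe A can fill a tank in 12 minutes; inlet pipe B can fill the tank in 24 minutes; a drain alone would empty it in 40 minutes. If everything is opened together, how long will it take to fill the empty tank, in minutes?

Net rate = 1/12 + 1/24 − 1/40 = (10 + 5 − 3)/120 = 12/120 = 1/10 per minute.
Filling time = 1 ÷ (1/10) = 10 minutes.

10 minutes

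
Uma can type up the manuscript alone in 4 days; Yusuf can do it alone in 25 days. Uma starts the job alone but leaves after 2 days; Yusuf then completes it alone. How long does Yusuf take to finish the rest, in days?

In 2 days Uma does 2/4 = 1/2 of the job, leaving 1/2.
Yusuf works at 1/25 per day, so finishing takes 1/2 ÷ 1/25 = 25/2 days.

25/2 days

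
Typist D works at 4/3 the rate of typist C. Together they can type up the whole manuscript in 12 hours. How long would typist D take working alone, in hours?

Let typist C's rate be r; then typist D's rate is (4/3)r, so together (4/3 + 1)r = (7/3)r = 1/12.
Thus r = 1/28 per hour.
Typist C alone: 28 hours; typist D alone: 21 hours.

21 hours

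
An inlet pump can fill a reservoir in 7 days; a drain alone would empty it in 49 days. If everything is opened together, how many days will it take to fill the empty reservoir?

49/6 days

Net rate = 1/7 − 1/49 = (7 − 1)/49 = 6/49 per day.
Filling time = 1 ÷ (6/49) = 49/6 days.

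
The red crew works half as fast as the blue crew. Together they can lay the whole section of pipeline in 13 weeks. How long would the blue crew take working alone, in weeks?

Let the blue crew's rate be r; then the red crew's rate is (1/2)r, so together (1/2 + 1)r = (3/2)r = 1/13.
Thus r = 2/39 per week.
The blue crew alone: 39/2 weeks; the red crew alone: 39 weeks.

39/2 weeks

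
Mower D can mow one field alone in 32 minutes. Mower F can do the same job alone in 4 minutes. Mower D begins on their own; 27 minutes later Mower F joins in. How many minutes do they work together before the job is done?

In the first 27 minutes Mower D alone does 27/32 of the job, leaving 5/32.
Once everyone is working, combined rate: 1/32 + 1/4 = (1 + 8)/32 = 9/32 per minute.
Remaining 5/32 at 9/32 per minute takes 5/9 minutes.

5/9 minutes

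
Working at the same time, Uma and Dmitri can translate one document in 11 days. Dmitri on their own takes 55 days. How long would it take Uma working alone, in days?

55/4 days

Combined rate is 1/11 per day.
Known contribution: 1/55 per day.
So Uma's rate is 1/11 − 1/55 = 4/55, meaning 55/4 days alone.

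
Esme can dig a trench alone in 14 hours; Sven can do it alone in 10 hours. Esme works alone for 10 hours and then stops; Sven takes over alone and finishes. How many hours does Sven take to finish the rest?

In 10 hours Esme does 10/14 = 5/7 of the job, leaving 2/7.
Sven works at 1/10 per hour, so finishing takes 2/7 ÷ 1/10 = 20/7 hours.

20/7 hours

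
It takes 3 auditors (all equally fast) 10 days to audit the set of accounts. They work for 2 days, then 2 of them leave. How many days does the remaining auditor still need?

One auditor does 1/30 of the job per day.
After 2 days with 3 auditors, 1/5 is done (4/5 left).
With 1 auditor the rate is 1/30, so the rest takes 4/5 ÷ 1/30 = 24 days.

24 days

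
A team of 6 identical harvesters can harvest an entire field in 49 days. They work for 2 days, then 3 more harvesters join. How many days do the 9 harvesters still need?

One harvester does 1/294 of the job per day.
After 2 days with 6 harvesters, 2/49 is done (47/49 left).
With 9 harvesters the rate is 9/294 = 3/98, so the rest takes 47/49 ÷ 3/98 = 94/3 days.

94/3 days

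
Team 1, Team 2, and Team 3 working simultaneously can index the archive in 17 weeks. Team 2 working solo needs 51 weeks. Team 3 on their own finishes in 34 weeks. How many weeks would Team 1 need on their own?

102 weeks

Combined rate is 1/17 per week.
Known contribution: 1/51 + 1/34 = (2 + 3)/102 = 5/102 per week.
So Team 1's rate is 1/17 − 5/102 = 1/102, meaning 102 weeks alone.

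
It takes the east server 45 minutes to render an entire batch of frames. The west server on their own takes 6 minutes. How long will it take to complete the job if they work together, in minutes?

90/17 minutes

Combined rate: 1/45 + 1/6 = (2 + 15)/90 = 17/90 per minute.
Time = 1 ÷ (17/90) = 90/17 minutes.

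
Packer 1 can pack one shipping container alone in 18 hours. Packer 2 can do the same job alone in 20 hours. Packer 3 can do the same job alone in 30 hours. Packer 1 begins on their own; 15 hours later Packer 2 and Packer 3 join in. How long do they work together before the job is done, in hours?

In the first 15 hours Packer 1 alone does 15/18 = 5/6 of the job, leaving 1/6.
Once everyone is working, combined rate: 1/18 + 1/20 + 1/30 = (10 + 9 + 6)/180 = 25/180 = 5/36 per hour.
Remaining 1/6 at 5/36 per hour takes 6/5 hours.

6/5 hours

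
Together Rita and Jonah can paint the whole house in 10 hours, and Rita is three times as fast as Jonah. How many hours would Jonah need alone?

40 hours

Let Jonah's rate be r; then Rita's rate is 3r, so together (3 + 1)r = 4r = 1/10.
Thus r = 1/40 per hour.
Jonah alone: 40 hours; Rita alone: 40/3 hours.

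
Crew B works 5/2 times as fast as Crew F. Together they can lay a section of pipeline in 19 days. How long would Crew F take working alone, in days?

133/2 days

Let Crew F's rate be r; then Crew B's rate is (5/2)r, so together (5/2 + 1)r = (7/2)r = 1/19.
Thus r = 2/133 per day.
Crew F alone: 133/2 days; Crew B alone: 133/5 days.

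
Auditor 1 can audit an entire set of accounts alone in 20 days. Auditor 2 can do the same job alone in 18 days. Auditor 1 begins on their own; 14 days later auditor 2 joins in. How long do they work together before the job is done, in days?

In the first 14 days auditor 1 alone does 14/20 = 7/10 of the job, leaving 3/10.
Once everyone is working, combined rate: 1/20 + 1/18 = (9 + 10)/180 = 19/180 per day.
Remaining 3/10 at 19/180 per day takes 54/19 days.

54/19 days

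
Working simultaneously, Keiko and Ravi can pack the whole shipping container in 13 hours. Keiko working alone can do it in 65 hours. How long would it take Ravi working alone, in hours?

65/4 hours

Combined rate is 1/13 per hour.
Known contribution: 1/65 per hour.
So Ravi's rate is 1/13 − 1/65 = 4/65, meaning 65/4 hours alone.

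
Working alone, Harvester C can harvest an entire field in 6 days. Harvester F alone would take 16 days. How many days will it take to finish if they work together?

48/11 days

Combined rate: 1/6 + 1/16 = (8 + 3)/48 = 11/48 per day.
Time = 1 ÷ (11/48) = 48/11 days.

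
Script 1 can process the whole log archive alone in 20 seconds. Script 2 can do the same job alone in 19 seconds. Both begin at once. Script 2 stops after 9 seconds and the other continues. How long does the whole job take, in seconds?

200/19 seconds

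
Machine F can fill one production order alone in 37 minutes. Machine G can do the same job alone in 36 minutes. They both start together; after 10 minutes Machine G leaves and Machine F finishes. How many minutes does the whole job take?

481/18 minutes

In the first 10 minutes the combined rate is 73/1332, so 365/666 of the job is done, leaving 301/666.
After Machine G leaves the rate is 1/37 per minute; the remaining 301/666 takes 301/18 minutes.
Total = 10 + 301/18 = 481/18 minutes.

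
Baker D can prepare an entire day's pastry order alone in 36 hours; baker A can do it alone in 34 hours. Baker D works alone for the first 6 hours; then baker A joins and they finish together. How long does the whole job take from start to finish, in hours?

In 6 hours baker D does 6/36 = 1/6 of the job, leaving 5/6.
Baker D and baker A together work at 35/612 per hour, so finishing takes 5/6 ÷ 35/612 = 102/7 hours.
Total time = 6 + 102/7 = 144/7 hours.

144/7 hours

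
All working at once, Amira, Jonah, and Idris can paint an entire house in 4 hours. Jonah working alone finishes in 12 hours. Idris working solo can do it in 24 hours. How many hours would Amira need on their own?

8 hours

Combined rate is 1/4 per hour.
Known contribution: 1/12 + 1/24 = (2 + 1)/24 = 3/24 = 1/8 per hour.
So Amira's rate is 1/4 − 1/8 = 1/8, meaning 8 hours alone.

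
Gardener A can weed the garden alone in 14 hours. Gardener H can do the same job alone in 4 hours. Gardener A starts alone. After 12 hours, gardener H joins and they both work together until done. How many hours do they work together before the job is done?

In the first 12 hours gardener A alone does 12/14 = 6/7 of the job, leaving 1/7.
Once everyone is working, combined rate: 1/14 + 1/4 = (2 + 7)/28 = 9/28 per hour.
Remaining 1/7 at 9/28 per hour takes 4/9 hours.

4/9 hours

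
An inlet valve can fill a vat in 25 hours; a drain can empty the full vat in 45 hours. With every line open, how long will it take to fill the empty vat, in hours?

Net rate = 1/25 − 1/45 = (9 − 5)/225 = 4/225 per hour.
Filling time = 1 ÷ (4/225) = 225/4 hours.

225/4 hours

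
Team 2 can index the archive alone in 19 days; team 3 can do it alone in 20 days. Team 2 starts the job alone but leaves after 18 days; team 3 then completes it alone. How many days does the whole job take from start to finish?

In 18 days team 2 does 18/19 of the job, leaving 1/19.
Team 3 works at 1/20 per day, so finishing takes 1/19 ÷ 1/20 = 20/19 days.
Total time = 18 + 20/19 = 362/19 days.

362/19 days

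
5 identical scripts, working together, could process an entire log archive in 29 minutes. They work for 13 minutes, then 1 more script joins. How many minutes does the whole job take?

79/3 minutes

One script does 1/145 of the job per minute.
After 13 minutes with 5 scripts, 13/29 is done (16/29 left).
With 6 scripts the rate is 6/145, so the rest takes 16/29 ÷ 6/145 = 40/3 minutes.
Total = 13 + 40/3 = 79/3 minutes.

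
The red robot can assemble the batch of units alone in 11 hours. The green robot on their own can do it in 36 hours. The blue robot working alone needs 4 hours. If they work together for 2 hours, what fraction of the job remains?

26/99

Combined rate: 1/11 + 1/36 + 1/4 = (36 + 11 + 99)/396 = 146/396 = 73/198 per hour.
In 2 hours they complete 2·73/198 = 73/99 of the job.
So 26/99 remains.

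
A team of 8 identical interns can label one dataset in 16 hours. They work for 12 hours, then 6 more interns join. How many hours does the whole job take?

One intern does 1/128 of the job per hour.
After 12 hours with 8 interns, 3/4 is done (1/4 left).
With 14 interns the rate is 14/128 = 7/64, so the rest takes 1/4 ÷ 7/64 = 16/7 hours.
Total = 12 + 16/7 = 100/7 hours.

100/7 hours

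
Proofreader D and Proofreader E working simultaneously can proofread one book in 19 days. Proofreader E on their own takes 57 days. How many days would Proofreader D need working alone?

57/2 days

Combined rate is 1/19 per day.
Known contribution: 1/57 per day.
So Proofreader D's rate is 1/19 − 1/57 = 2/57, meaning 57/2 days alone.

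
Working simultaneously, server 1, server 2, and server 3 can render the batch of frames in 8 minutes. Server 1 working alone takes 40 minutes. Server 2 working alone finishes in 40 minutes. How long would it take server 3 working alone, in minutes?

Combined rate is 1/8 per minute.
Known contribution: 1/40 + 1/40 = (1 + 1)/40 = 2/40 = 1/20 per minute.
So server 3's rate is 1/8 − 1/20 = 3/40, meaning 40/3 minutes alone.

40/3 minutes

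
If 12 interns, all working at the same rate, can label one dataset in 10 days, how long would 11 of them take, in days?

120/11 days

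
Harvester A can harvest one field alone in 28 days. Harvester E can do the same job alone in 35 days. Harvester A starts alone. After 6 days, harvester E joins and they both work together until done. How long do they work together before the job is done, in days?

110/9 days

In the first 6 days harvester A alone does 6/28 = 3/14 of the job, leaving 11/14.
Once everyone is working, combined rate: 1/28 + 1/35 = (5 + 4)/140 = 9/140 per day.
Remaining 11/14 at 9/140 per day takes 110/9 days.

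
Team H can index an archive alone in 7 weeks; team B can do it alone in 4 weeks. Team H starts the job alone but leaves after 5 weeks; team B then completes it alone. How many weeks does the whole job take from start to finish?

In 5 weeks team H does 5/7 of the job, leaving 2/7.
Team B works at 1/4 per week, so finishing takes 2/7 ÷ 1/4 = 8/7 weeks.
Total time = 5 + 8/7 = 43/7 weeks.

43/7 weeks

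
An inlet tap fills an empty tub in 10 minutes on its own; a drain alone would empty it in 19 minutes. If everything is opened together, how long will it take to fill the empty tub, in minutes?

Net rate = 1/10 − 1/19 = (19 − 10)/190 = 9/190 per minute.
Filling time = 1 ÷ (9/190) = 190/9 minutes.

190/9 minutes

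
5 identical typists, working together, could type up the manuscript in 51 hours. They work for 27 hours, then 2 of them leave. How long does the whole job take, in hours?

One typist does 1/255 of the job per hour.
After 27 hours with 5 typists, 9/17 is done (8/17 left).
With 3 typists the rate is 3/255 = 1/85, so the rest takes 8/17 ÷ 1/85 = 40 hours.
Total = 27 + 40 = 67 hours.

67 hours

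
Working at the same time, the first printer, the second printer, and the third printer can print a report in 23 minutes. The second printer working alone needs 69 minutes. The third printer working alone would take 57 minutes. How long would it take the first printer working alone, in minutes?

Combined rate is 1/23 per minute.
Known contribution: 1/69 + 1/57 = (19 + 23)/1311 = 42/1311 = 14/437 per minute.
So the first printer's rate is 1/23 − 14/437 = 5/437, meaning 437/5 minutes alone.

437/5 minutes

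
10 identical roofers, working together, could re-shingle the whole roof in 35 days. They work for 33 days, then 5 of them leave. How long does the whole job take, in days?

One roofer does 1/350 of the job per day.
After 33 days with 10 roofers, 33/35 is done (2/35 left).
With 5 roofers the rate is 5/350 = 1/70, so the rest takes 2/35 ÷ 1/70 = 4 days.
Total = 33 + 4 = 37 days.

37 days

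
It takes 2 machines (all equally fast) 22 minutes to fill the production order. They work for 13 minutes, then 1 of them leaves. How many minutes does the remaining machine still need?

One machine does 1/44 of the job per minute.
After 13 minutes with 2 machines, 13/22 is done (9/22 left).
With 1 machine the rate is 1/44, so the rest takes 9/22 ÷ 1/44 = 18 minutes.

18 minutes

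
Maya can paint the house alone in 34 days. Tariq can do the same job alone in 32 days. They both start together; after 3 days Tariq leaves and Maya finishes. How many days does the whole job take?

493/16 days

In the first 3 days the combined rate is 33/544, so 99/544 of the job is done, leaving 445/544.
After Tariq leaves the rate is 1/34 per day; the remaining 445/544 takes 445/16 days.
Total = 3 + 445/16 = 493/16 days.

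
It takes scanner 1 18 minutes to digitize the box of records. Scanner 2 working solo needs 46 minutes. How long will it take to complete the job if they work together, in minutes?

Combined rate: 1/18 + 1/46 = (23 + 9)/414 = 32/414 = 16/207 per minute.
Time = 1 ÷ (16/207) = 207/16 minutes.

207/16 minutes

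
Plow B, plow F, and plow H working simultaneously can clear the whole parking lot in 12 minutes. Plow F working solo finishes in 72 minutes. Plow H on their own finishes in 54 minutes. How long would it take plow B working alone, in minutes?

216/11 minutes

Combined rate is 1/12 per minute.
Known contribution: 1/72 + 1/54 = (3 + 4)/216 = 7/216 per minute.
So plow B's rate is 1/12 − 7/216 = 11/216, meaning 216/11 minutes alone.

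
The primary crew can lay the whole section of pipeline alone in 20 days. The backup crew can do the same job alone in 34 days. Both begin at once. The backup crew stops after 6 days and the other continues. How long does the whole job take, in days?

280/17 days

In the first 6 days the combined rate is 27/340, so 81/170 of the job is done, leaving 89/170.
After the backup crew leaves the rate is 1/20 per day; the remaining 89/170 takes 178/17 days.
Total = 6 + 178/17 = 280/17 days.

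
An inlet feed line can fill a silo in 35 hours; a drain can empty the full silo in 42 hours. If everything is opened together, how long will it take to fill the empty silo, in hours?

210 hours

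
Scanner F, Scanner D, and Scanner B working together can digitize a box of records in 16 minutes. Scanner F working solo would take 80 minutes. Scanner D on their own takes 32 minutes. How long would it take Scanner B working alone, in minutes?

Combined rate is 1/16 per minute.
Known contribution: 1/80 + 1/32 = (2 + 5)/160 = 7/160 per minute.
So Scanner B's rate is 1/16 − 7/160 = 3/160, meaning 160/3 minutes alone.

160/3 minutes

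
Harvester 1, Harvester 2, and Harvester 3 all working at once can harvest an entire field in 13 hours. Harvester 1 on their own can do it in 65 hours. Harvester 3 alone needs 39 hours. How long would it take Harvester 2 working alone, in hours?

195/7 hours

Combined rate is 1/13 per hour.
Known contribution: 1/65 + 1/39 = (3 + 5)/195 = 8/195 per hour.
So Harvester 2's rate is 1/13 − 8/195 = 7/195, meaning 195/7 hours alone.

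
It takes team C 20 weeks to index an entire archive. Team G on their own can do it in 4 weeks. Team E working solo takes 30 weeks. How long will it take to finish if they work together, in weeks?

Combined rate: 1/20 + 1/4 + 1/30 = (3 + 15 + 2)/60 = 20/60 = 1/3 per week.
Time = 1 ÷ (1/3) = 3 weeks.

3 weeks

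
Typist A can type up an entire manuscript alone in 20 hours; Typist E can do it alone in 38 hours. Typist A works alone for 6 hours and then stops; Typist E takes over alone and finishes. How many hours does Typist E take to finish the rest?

133/5 hours

In 6 hours Typist A does 6/20 = 3/10 of the job, leaving 7/10.
Typist E works at 1/38 per hour, so finishing takes 7/10 ÷ 1/38 = 133/5 hours.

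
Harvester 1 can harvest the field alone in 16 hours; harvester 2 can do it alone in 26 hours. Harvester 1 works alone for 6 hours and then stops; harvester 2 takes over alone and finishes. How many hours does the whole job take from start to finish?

In 6 hours harvester 1 does 6/16 = 3/8 of the job, leaving 5/8.
Harvester 2 works at 1/26 per hour, so finishing takes 5/8 ÷ 1/26 = 65/4 hours.
Total time = 6 + 65/4 = 89/4 hours.

89/4 hours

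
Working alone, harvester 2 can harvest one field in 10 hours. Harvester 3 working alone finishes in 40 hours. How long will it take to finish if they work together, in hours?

Combined rate: 1/10 + 1/40 = (4 + 1)/40 = 5/40 = 1/8 per hour.
Time = 1 ÷ (1/8) = 8 hours.

8 hours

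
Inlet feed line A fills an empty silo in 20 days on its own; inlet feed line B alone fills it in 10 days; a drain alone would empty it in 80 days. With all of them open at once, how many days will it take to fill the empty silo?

Net rate = 1/20 + 1/10 − 1/80 = (4 + 8 − 1)/80 = 11/80 per day.
Filling time = 1 ÷ (11/80) = 80/11 days.

80/11 days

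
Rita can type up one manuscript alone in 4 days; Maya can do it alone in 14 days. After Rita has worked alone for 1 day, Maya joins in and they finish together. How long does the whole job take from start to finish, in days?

In 1 day Rita does 1/4 of the job, leaving 3/4.
Rita and Maya together work at 9/28 per day, so finishing takes 3/4 ÷ 9/28 = 7/3 days.
Total time = 1 + 7/3 = 10/3 days.

10/3 days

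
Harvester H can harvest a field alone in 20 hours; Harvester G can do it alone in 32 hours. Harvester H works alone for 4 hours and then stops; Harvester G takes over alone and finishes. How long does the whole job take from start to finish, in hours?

148/5 hours

In 4 hours Harvester H does 4/20 = 1/5 of the job, leaving 4/5.
Harvester G works at 1/32 per hour, so finishing takes 4/5 ÷ 1/32 = 128/5 hours.
Total time = 4 + 128/5 = 148/5 hours.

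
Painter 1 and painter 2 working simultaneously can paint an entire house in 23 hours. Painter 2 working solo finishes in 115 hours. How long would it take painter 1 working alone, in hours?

115/4 hours

Combined rate is 1/23 per hour.
Known contribution: 1/115 per hour.
So painter 1's rate is 1/23 − 1/115 = 4/115, meaning 115/4 hours alone.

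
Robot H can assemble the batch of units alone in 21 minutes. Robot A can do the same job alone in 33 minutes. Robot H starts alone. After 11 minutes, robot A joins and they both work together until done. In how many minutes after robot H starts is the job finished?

154/9 minutes

In the first 11 minutes robot H alone does 11/21 of the job, leaving 10/21.
Once everyone is working, combined rate: 1/21 + 1/33 = (11 + 7)/231 = 18/231 = 6/77 per minute.
Remaining 10/21 at 6/77 per minute takes 55/9 minutes.
Total from the start = 11 + 55/9 = 154/9 minutes.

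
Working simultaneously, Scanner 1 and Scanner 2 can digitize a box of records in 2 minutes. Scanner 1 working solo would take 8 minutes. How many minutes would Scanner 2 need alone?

8/3 minutes

Combined rate is 1/2 per minute.
Known contribution: 1/8 per minute.
So Scanner 2's rate is 1/2 − 1/8 = 3/8, meaning 8/3 minutes alone.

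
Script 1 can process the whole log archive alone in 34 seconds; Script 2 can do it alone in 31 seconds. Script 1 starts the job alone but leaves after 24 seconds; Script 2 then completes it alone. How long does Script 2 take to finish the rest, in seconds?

155/17 seconds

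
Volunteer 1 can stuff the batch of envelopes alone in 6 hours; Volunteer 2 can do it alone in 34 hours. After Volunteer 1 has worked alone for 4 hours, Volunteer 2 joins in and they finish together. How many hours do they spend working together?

17/10 hours

In 4 hours Volunteer 1 does 4/6 = 2/3 of the job, leaving 1/3.
Volunteer 1 and Volunteer 2 together work at 10/51 per hour, so finishing takes 1/3 ÷ 10/51 = 17/10 hours.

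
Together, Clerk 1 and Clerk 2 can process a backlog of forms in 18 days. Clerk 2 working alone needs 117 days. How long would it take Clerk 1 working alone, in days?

Combined rate is 1/18 per day.
Known contribution: 1/117 per day.
So Clerk 1's rate is 1/18 − 1/117 = 11/234, meaning 234/11 days alone.

234/11 days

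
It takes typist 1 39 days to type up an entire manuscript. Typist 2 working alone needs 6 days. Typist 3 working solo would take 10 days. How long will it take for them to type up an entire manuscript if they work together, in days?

65/19 days

Combined rate: 1/39 + 1/6 + 1/10 = (10 + 65 + 39)/390 = 114/390 = 19/65 per day.
Time = 1 ÷ (19/65) = 65/19 days.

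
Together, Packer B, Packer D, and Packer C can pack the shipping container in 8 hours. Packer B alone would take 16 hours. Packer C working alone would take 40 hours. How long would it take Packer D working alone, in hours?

Combined rate is 1/8 per hour.
Known contribution: 1/16 + 1/40 = (5 + 2)/80 = 7/80 per hour.
So Packer D's rate is 1/8 − 7/80 = 3/80, meaning 80/3 hours alone.

80/3 hours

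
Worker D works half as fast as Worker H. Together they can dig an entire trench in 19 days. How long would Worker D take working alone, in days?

57 days

Let Worker H's rate be r; then Worker D's rate is (1/2)r, so together (1/2 + 1)r = (3/2)r = 1/19.
Thus r = 2/57 per day.
Worker H alone: 57/2 days; Worker D alone: 57 days.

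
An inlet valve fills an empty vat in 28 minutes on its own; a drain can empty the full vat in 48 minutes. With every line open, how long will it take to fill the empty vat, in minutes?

Net rate = 1/28 − 1/48 = (12 − 7)/336 = 5/336 per minute.
Filling time = 1 ÷ (5/336) = 336/5 minutes.

336/5 minutes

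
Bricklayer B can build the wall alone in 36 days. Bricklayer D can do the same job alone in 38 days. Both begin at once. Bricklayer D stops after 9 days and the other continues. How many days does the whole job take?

In the first 9 days the combined rate is 37/684, so 37/76 of the job is done, leaving 39/76.
After Bricklayer D leaves the rate is 1/36 per day; the remaining 39/76 takes 351/19 days.
Total = 9 + 351/19 = 522/19 days.

522/19 days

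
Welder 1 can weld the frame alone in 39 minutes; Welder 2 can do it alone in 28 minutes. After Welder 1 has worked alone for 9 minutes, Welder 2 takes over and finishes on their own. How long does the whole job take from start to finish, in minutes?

In 9 minutes Welder 1 does 9/39 = 3/13 of the job, leaving 10/13.
Welder 2 works at 1/28 per minute, so finishing takes 10/13 ÷ 1/28 = 280/13 minutes.
Total time = 9 + 280/13 = 397/13 minutes.

397/13 minutes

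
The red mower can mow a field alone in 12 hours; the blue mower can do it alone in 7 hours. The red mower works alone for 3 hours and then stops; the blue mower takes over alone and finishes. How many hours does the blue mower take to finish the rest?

In 3 hours the red mower does 3/12 = 1/4 of the job, leaving 3/4.
The blue mower works at 1/7 per hour, so finishing takes 3/4 ÷ 1/7 = 21/4 hours.

21/4 hours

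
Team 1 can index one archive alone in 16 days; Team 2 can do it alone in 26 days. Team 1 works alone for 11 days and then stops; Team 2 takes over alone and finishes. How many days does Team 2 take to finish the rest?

In 11 days Team 1 does 11/16 of the job, leaving 5/16.
Team 2 works at 1/26 per day, so finishing takes 5/16 ÷ 1/26 = 65/8 days.

65/8 days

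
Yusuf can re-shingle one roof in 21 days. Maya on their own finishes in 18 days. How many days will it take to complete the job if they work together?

Combined rate: 1/21 + 1/18 = (6 + 7)/126 = 13/126 per day.
Time = 1 ÷ (13/126) = 126/13 days.

126/13 days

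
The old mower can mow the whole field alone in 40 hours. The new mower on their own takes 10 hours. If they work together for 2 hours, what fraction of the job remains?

Combined rate: 1/40 + 1/10 = (1 + 4)/40 = 5/40 = 1/8 per hour.
In 2 hours they complete 2·1/8 = 1/4 of the job.
So 3/4 remains.

3/4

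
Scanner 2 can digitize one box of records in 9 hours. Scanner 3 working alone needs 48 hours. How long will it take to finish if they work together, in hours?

With two workers the combined time is the product over the sum: 9·48/(9+48) = 432/57 = 144/19 hours.

144/19 hours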